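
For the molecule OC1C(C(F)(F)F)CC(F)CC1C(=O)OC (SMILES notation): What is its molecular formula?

Walk through each heavy atom and fill implicit hydrogens from standard valence (C 4, N 3, O 2, S 2, halogen 1):
  atom 1: O, bond orders sum to 1 (valence 2) → 1 H
  atom 2: C, bond orders sum to 3 (valence 4) → 1 H
  atom 3: C, bond orders sum to 3 (valence 4) → 1 H
  atom 4: C, bond orders sum to 4 (valence 4) → 0 H
  atom 5: F (halogen, monovalent) → 0 H
  atom 6: F (halogen, monovalent) → 0 H
  atom 7: F (halogen, monovalent) → 0 H
  atom 8: C, bond orders sum to 2 (valence 4) → 2 H
  atom 9: C, bond orders sum to 3 (valence 4) → 1 H
  atom 10: F (halogen, monovalent) → 0 H
  atom 11: C, bond orders sum to 2 (valence 4) → 2 H
  atom 12: C, bond orders sum to 3 (valence 4) → 1 H
  atom 13: C, bond orders sum to 4 (valence 4) → 0 H
  atom 14: O, bond orders sum to 2 (valence 2) → 0 H
  atom 15: O, bond orders sum to 2 (valence 2) → 0 H
  atom 16: C, bond orders sum to 1 (valence 4) → 3 H
Totals → C:9, H:12, F:4, O:3.

C9H12F4O3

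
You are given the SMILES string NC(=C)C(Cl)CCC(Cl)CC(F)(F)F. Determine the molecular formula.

C8H12Cl2F3N

Walk through each heavy atom and fill implicit hydrogens from standard valence (C 4, N 3, O 2, S 2, halogen 1):
  atom 1: N, bond orders sum to 1 (valence 3) → 2 H
  atom 2: C, bond orders sum to 4 (valence 4) → 0 H
  atom 3: C, bond orders sum to 2 (valence 4) → 2 H
  atom 4: C, bond orders sum to 3 (valence 4) → 1 H
  atom 5: Cl (halogen, monovalent) → 0 H
  atom 6: C, bond orders sum to 2 (valence 4) → 2 H
  atom 7: C, bond orders sum to 2 (valence 4) → 2 H
  atom 8: C, bond orders sum to 3 (valence 4) → 1 H
  atom 9: Cl (halogen, monovalent) → 0 H
  atom 10: C, bond orders sum to 2 (valence 4) → 2 H
  atom 11: C, bond orders sum to 4 (valence 4) → 0 H
  atom 12: F (halogen, monovalent) → 0 H
  atom 13: F (halogen, monovalent) → 0 H
  atom 14: F (halogen, monovalent) → 0 H
Totals → C:8, H:12, Cl:2, F:3, N:1.
In Hill order: C8H12Cl2F3N.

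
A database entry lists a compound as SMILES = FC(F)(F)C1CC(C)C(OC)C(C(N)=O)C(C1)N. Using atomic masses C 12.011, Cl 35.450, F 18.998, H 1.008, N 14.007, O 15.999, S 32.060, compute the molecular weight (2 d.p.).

First, the molecular formula is C11H19F3N2O2 (counting implicit H from valence).
  C: 11 × 12.011 = 132.121
  F: 3 × 18.998 = 56.994
  H: 19 × 1.008 = 19.152
  N: 2 × 14.007 = 28.014
  O: 2 × 15.999 = 31.998
Sum: 11×12.011 + 3×18.998 + 19×1.008 + 2×14.007 + 2×15.999 = 268.279 → 268.28 g/mol.

268.28 g/mol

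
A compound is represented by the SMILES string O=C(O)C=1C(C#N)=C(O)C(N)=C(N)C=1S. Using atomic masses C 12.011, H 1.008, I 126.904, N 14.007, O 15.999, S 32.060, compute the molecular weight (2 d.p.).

First, the molecular formula is C8H7N3O3S (counting implicit H from valence).
  C: 8 × 12.011 = 96.088
  H: 7 × 1.008 = 7.056
  N: 3 × 14.007 = 42.021
  O: 3 × 15.999 = 47.997
  S: 1 × 32.060 = 32.060
Sum: 8×12.011 + 7×1.008 + 3×14.007 + 3×15.999 + 1×32.060 = 225.222 → 225.22 g/mol.

225.22 g/mol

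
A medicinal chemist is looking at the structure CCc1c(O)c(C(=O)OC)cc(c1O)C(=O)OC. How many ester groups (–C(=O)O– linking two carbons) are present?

The ester motif appears at heavy-atom positions 7, 15 in the SMILES.
Other groups present: 2 hydroxyl.
Ester count: 2.

2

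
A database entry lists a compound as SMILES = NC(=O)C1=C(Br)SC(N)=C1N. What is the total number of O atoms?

Scan the SMILES for O atoms (remember two-letter symbols like Cl and Br are single atoms).
Oxygen count: 1.

1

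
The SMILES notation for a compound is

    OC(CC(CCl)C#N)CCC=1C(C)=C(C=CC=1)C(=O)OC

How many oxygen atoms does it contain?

Scan the SMILES for O atoms (remember two-letter symbols like Cl and Br are single atoms).
Oxygen count: 3.

3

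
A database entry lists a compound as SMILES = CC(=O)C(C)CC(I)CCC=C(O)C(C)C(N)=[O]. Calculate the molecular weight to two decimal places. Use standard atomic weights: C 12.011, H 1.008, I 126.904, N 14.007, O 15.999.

367.23 g/mol

First, the molecular formula is C13H22INO3 (counting implicit H from valence).
  C: 13 × 12.011 = 156.143
  H: 22 × 1.008 = 22.176
  I: 1 × 126.904 = 126.904
  N: 1 × 14.007 = 14.007
  O: 3 × 15.999 = 47.997
Sum: 13×12.011 + 22×1.008 + 1×126.904 + 1×14.007 + 3×15.999 = 367.227 → 367.23 g/mol.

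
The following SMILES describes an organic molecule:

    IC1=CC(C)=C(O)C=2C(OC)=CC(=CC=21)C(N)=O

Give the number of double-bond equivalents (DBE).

Molecular formula: C13H12INO3.
DoU = (2C + 2 + N − H − X) / 2, where X is the halogen count and O/S are ignored.
    = (2·13 + 2 + 1 − 12 − 1) / 2 = 16 / 2 = 8.

8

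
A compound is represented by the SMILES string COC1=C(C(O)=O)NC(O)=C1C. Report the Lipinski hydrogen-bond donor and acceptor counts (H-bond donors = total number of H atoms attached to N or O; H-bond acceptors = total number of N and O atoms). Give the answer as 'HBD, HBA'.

3, 5

Donors: find every N or O and count the H atoms it carries.
  atom 2 (O): bond orders sum to 2 → 0 H
  atom 6 (O): bond orders sum to 1 → 1 H
  atom 7 (O): bond orders sum to 2 → 0 H
  atom 8 (N): bond orders sum to 2 → 1 H
  atom 10 (O): bond orders sum to 1 → 1 H
Lipinski HBD = 3.
Acceptors: N atoms = 1, O atoms = 4 → HBA = 5.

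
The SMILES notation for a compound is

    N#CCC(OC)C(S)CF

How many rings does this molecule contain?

0

In SMILES, each pair of matching ring-closure digits denotes one ring-closing bond; the number of such bonds equals the number of independent rings.
Ring-closure bonds here: 0.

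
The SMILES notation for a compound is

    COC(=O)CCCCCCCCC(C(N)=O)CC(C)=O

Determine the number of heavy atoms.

Every atom symbol written in the SMILES (organic subset) is one heavy atom; implicit H are not written.
Heavy atoms by element → C:15, N:1, O:4.
Total: 20.

20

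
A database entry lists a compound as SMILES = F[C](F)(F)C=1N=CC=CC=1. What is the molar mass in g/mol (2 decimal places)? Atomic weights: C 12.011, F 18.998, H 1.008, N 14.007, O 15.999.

First, the molecular formula is C6H4F3N (counting implicit H from valence).
  C: 6 × 12.011 = 72.066
  F: 3 × 18.998 = 56.994
  H: 4 × 1.008 = 4.032
  N: 1 × 14.007 = 14.007
Sum: 6×12.011 + 3×18.998 + 4×1.008 + 1×14.007 = 147.099 → 147.10 g/mol.

147.10 g/mol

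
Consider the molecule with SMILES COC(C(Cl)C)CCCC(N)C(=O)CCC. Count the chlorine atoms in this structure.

1

Scan the SMILES for Cl atoms (remember two-letter symbols like Cl and Br are single atoms).
Chlorine count: 1.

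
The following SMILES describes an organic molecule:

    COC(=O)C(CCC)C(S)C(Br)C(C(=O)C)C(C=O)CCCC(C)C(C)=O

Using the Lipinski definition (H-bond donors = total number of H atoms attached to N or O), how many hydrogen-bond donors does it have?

Donors: find every N or O and count the H atoms it carries.
  atom 2 (O): bond orders sum to 2 → 0 H
  atom 4 (O): bond orders sum to 2 → 0 H
  atom 15 (O): bond orders sum to 2 → 0 H
  atom 19 (O): bond orders sum to 2 → 0 H
  atom 27 (O): bond orders sum to 2 → 0 H
Lipinski HBD = 0.

0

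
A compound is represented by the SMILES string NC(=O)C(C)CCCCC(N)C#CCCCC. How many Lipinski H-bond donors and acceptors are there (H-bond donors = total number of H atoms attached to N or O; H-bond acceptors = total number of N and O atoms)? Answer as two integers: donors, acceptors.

4, 3

Donors: find every N or O and count the H atoms it carries.
  atom 1 (N): bond orders sum to 1 → 2 H
  atom 3 (O): bond orders sum to 2 → 0 H
  atom 11 (N): bond orders sum to 1 → 2 H
Lipinski HBD = 4.
Acceptors: N atoms = 2, O atoms = 1 → HBA = 3.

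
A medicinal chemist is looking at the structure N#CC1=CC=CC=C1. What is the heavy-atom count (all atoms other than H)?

8

Every atom symbol written in the SMILES (organic subset) is one heavy atom; implicit H are not written.
Heavy atoms by element → C:7, N:1.
Total: 8.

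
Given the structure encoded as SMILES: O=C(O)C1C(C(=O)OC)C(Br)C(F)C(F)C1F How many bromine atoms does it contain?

Scan the SMILES for Br atoms (remember two-letter symbols like Cl and Br are single atoms).
Bromine count: 1.

1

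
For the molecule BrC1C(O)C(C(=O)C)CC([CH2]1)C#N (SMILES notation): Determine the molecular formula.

C9H12BrNO2

Walk through each heavy atom and fill implicit hydrogens from standard valence (C 4, N 3, O 2, S 2, halogen 1):
  atom 1: Br (halogen, monovalent) → 0 H
  atom 2: C, bond orders sum to 3 (valence 4) → 1 H
  atom 3: C, bond orders sum to 3 (valence 4) → 1 H
  atom 4: O, bond orders sum to 1 (valence 2) → 1 H
  atom 5: C, bond orders sum to 3 (valence 4) → 1 H
  atom 6: C, bond orders sum to 4 (valence 4) → 0 H
  atom 7: O, bond orders sum to 2 (valence 2) → 0 H
  atom 8: C, bond orders sum to 1 (valence 4) → 3 H
  atom 9: C, bond orders sum to 2 (valence 4) → 2 H
  atom 10: C, bond orders sum to 3 (valence 4) → 1 H
  atom 11: C with explicit H count 2
  atom 12: C, bond orders sum to 4 (valence 4) → 0 H
  atom 13: N, bond orders sum to 3 (valence 3) → 0 H
Totals → C:9, H:12, Br:1, N:1, O:2.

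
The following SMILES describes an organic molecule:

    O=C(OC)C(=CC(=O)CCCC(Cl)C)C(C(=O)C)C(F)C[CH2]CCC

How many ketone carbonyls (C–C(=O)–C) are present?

2

The ketone motif appears at heavy-atom positions 7, 16 in the SMILES.
Other groups present: 1 alkene, 1 ester.
Ketone count: 2.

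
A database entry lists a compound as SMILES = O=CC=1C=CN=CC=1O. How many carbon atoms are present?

6

Count every carbon token in the SMILES (each C, including those in ring-closure positions and inside branches).
Carbon count: 6.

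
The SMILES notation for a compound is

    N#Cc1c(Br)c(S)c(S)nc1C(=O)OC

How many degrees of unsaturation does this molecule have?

Molecular formula: C8H5BrN2O2S2.
DoU = (2C + 2 + N − H − X) / 2, where X is the halogen count and O/S are ignored.
    = (2·8 + 2 + 2 − 5 − 1) / 2 = 14 / 2 = 7.

7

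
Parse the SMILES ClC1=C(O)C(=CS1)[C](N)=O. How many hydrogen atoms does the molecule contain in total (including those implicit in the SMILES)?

Walk through each heavy atom and fill implicit hydrogens from standard valence (C 4, N 3, O 2, S 2, halogen 1):
  atom 1: Cl (halogen, monovalent) → 0 H
  atom 2: C, bond orders sum to 4 (valence 4) → 0 H
  atom 3: C, bond orders sum to 4 (valence 4) → 0 H
  atom 4: O, bond orders sum to 1 (valence 2) → 1 H
  atom 5: C, bond orders sum to 4 (valence 4) → 0 H
  atom 6: C, bond orders sum to 3 (valence 4) → 1 H
  atom 7: S, bond orders sum to 2 (valence 2) → 0 H
  atom 8: C with explicit H count 0
  atom 9: N, bond orders sum to 1 (valence 3) → 2 H
  atom 10: O, bond orders sum to 2 (valence 2) → 0 H
Total hydrogens: 4.

4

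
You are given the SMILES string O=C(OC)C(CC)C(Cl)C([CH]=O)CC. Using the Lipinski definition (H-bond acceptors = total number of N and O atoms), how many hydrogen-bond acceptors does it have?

3

N atoms: 0; O atoms: 3.
Lipinski HBA = 0 + 3 = 3.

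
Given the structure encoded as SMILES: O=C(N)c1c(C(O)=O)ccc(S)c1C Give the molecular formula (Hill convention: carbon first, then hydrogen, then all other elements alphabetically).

C9H9NO3S

Walk through each heavy atom and fill implicit hydrogens from standard valence (C 4, N 3, O 2, S 2, halogen 1); for lowercase aromatic atoms, an aromatic c carries 1 H when it has two neighbours and 0 H with three, and aromatic n carries 0 H:
  atom 1: O, bond orders sum to 2 (valence 2) → 0 H
  atom 2: C, bond orders sum to 4 (valence 4) → 0 H
  atom 3: N, bond orders sum to 1 (valence 3) → 2 H
  atom 4: aromatic c, 3 neighbours → 0 H
  atom 5: aromatic c, 3 neighbours → 0 H
  atom 6: C, bond orders sum to 4 (valence 4) → 0 H
  atom 7: O, bond orders sum to 1 (valence 2) → 1 H
  atom 8: O, bond orders sum to 2 (valence 2) → 0 H
  atom 9: aromatic c, 2 neighbours → 1 H
  atom 10: aromatic c, 2 neighbours → 1 H
  atom 11: aromatic c, 3 neighbours → 0 H
  atom 12: S, bond orders sum to 1 (valence 2) → 1 H
  atom 13: aromatic c, 3 neighbours → 0 H
  atom 14: C, bond orders sum to 1 (valence 4) → 3 H
Totals → C:9, H:9, N:1, O:3, S:1.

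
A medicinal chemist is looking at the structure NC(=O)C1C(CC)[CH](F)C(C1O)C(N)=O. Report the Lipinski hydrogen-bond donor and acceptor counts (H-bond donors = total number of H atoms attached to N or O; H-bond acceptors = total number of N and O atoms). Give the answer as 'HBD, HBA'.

Donors: find every N or O and count the H atoms it carries.
  atom 1 (N): bond orders sum to 1 → 2 H
  atom 3 (O): bond orders sum to 2 → 0 H
  atom 12 (O): bond orders sum to 1 → 1 H
  atom 14 (N): bond orders sum to 1 → 2 H
  atom 15 (O): bond orders sum to 2 → 0 H
Lipinski HBD = 5.
Acceptors: N atoms = 2, O atoms = 3 → HBA = 5.

5, 5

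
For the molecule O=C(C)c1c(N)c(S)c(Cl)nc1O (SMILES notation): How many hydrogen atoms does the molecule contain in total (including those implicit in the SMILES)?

Walk through each heavy atom and fill implicit hydrogens from standard valence (C 4, N 3, O 2, S 2, halogen 1); for lowercase aromatic atoms, an aromatic c carries 1 H when it has two neighbours and 0 H with three, and aromatic n carries 0 H:
  atom 1: O, bond orders sum to 2 (valence 2) → 0 H
  atom 2: C, bond orders sum to 4 (valence 4) → 0 H
  atom 3: C, bond orders sum to 1 (valence 4) → 3 H
  atom 4: aromatic c, 3 neighbours → 0 H
  atom 5: aromatic c, 3 neighbours → 0 H
  atom 6: N, bond orders sum to 1 (valence 3) → 2 H
  atom 7: aromatic c, 3 neighbours → 0 H
  atom 8: S, bond orders sum to 1 (valence 2) → 1 H
  atom 9: aromatic c, 3 neighbours → 0 H
  atom 10: Cl (halogen, monovalent) → 0 H
  atom 11: aromatic n, 2 neighbours → 0 H
  atom 12: aromatic c, 3 neighbours → 0 H
  atom 13: O, bond orders sum to 1 (valence 2) → 1 H
Total hydrogens: 7.

7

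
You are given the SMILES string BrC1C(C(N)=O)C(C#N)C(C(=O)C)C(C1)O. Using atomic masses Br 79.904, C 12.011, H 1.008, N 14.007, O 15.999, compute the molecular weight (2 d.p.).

289.13 g/mol

First, the molecular formula is C10H13BrN2O3 (counting implicit H from valence).
  Br: 1 × 79.904 = 79.904
  C: 10 × 12.011 = 120.110
  H: 13 × 1.008 = 13.104
  N: 2 × 14.007 = 28.014
  O: 3 × 15.999 = 47.997
Sum: 1×79.904 + 10×12.011 + 13×1.008 + 2×14.007 + 3×15.999 = 289.129 → 289.13 g/mol.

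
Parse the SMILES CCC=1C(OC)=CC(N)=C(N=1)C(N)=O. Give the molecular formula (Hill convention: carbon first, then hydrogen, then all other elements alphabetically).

Walk through each heavy atom and fill implicit hydrogens from standard valence (C 4, N 3, O 2, S 2, halogen 1):
  atom 1: C, bond orders sum to 1 (valence 4) → 3 H
  atom 2: C, bond orders sum to 2 (valence 4) → 2 H
  atom 3: C, bond orders sum to 4 (valence 4) → 0 H
  atom 4: C, bond orders sum to 4 (valence 4) → 0 H
  atom 5: O, bond orders sum to 2 (valence 2) → 0 H
  atom 6: C, bond orders sum to 1 (valence 4) → 3 H
  atom 7: C, bond orders sum to 3 (valence 4) → 1 H
  atom 8: C, bond orders sum to 4 (valence 4) → 0 H
  atom 9: N, bond orders sum to 1 (valence 3) → 2 H
  atom 10: C, bond orders sum to 4 (valence 4) → 0 H
  atom 11: N, bond orders sum to 3 (valence 3) → 0 H
  atom 12: C, bond orders sum to 4 (valence 4) → 0 H
  atom 13: N, bond orders sum to 1 (valence 3) → 2 H
  atom 14: O, bond orders sum to 2 (valence 2) → 0 H
Totals → C:9, H:13, N:3, O:2.
In Hill order: C9H13N3O2.

C9H13N3O2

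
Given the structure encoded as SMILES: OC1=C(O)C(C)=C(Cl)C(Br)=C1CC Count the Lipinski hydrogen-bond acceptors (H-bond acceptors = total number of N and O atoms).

2

N atoms: 0; O atoms: 2.
Lipinski HBA = 0 + 2 = 2.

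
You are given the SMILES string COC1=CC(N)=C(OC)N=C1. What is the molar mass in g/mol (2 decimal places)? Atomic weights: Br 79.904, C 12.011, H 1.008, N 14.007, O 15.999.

First, the molecular formula is C7H10N2O2 (counting implicit H from valence).
  C: 7 × 12.011 = 84.077
  H: 10 × 1.008 = 10.080
  N: 2 × 14.007 = 28.014
  O: 2 × 15.999 = 31.998
Sum: 7×12.011 + 10×1.008 + 2×14.007 + 2×15.999 = 154.169 → 154.17 g/mol.

154.17 g/mol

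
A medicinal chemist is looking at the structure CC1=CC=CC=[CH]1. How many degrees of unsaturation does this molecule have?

Degree of unsaturation = (number of rings) + (number of π bonds).
Ring closures in the SMILES: 1.
π bonds: 3 double bonds (each 1 DoU) → 3 DoU from unsaturation.
Total DoU = 1 + 3 = 4.

4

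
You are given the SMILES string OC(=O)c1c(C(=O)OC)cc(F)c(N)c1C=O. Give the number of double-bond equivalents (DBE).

Molecular formula: C10H8FNO5.
DoU = (2C + 2 + N − H − X) / 2, where X is the halogen count and O/S are ignored.
    = (2·10 + 2 + 1 − 8 − 1) / 2 = 14 / 2 = 7.

7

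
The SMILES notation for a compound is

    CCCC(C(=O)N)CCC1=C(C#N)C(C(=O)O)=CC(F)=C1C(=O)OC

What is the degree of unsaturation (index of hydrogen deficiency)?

9

Molecular formula: C17H19FN2O5.
DoU = (2C + 2 + N − H − X) / 2, where X is the halogen count and O/S are ignored.
    = (2·17 + 2 + 2 − 19 − 1) / 2 = 18 / 2 = 9.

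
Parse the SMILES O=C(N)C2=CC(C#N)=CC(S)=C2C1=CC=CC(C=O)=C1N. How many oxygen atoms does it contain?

Scan the SMILES for O atoms (remember two-letter symbols like Cl and Br are single atoms).
Oxygen count: 2.

2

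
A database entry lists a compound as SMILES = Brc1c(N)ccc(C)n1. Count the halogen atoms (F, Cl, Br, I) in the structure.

1

Halogen atoms appear at heavy-atom position 1 (1×Br).
Other groups present: 1 primary amine.
Halogen count: 1.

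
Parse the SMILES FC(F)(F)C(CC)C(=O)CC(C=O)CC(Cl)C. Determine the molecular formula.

Walk through each heavy atom and fill implicit hydrogens from standard valence (C 4, N 3, O 2, S 2, halogen 1):
  atom 1: F (halogen, monovalent) → 0 H
  atom 2: C, bond orders sum to 4 (valence 4) → 0 H
  atom 3: F (halogen, monovalent) → 0 H
  atom 4: F (halogen, monovalent) → 0 H
  atom 5: C, bond orders sum to 3 (valence 4) → 1 H
  atom 6: C, bond orders sum to 2 (valence 4) → 2 H
  atom 7: C, bond orders sum to 1 (valence 4) → 3 H
  atom 8: C, bond orders sum to 4 (valence 4) → 0 H
  atom 9: O, bond orders sum to 2 (valence 2) → 0 H
  atom 10: C, bond orders sum to 2 (valence 4) → 2 H
  atom 11: C, bond orders sum to 3 (valence 4) → 1 H
  atom 12: C, bond orders sum to 3 (valence 4) → 1 H
  atom 13: O, bond orders sum to 2 (valence 2) → 0 H
  atom 14: C, bond orders sum to 2 (valence 4) → 2 H
  atom 15: C, bond orders sum to 3 (valence 4) → 1 H
  atom 16: Cl (halogen, monovalent) → 0 H
  atom 17: C, bond orders sum to 1 (valence 4) → 3 H
Totals → C:11, H:16, Cl:1, F:3, O:2.

C11H16ClF3O2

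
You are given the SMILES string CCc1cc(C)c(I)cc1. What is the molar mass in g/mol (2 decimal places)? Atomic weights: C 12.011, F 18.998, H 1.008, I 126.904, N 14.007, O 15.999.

246.09 g/mol

First, the molecular formula is C9H11I (counting implicit H from valence).
  C: 9 × 12.011 = 108.099
  H: 11 × 1.008 = 11.088
  I: 1 × 126.904 = 126.904
Sum: 9×12.011 + 11×1.008 + 1×126.904 = 246.091 → 246.09 g/mol.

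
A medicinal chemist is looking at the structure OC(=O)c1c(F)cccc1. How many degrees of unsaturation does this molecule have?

Molecular formula: C7H5FO2.
DoU = (2C + 2 + N − H − X) / 2, where X is the halogen count and O/S are ignored.
    = (2·7 + 2 + 0 − 5 − 1) / 2 = 10 / 2 = 5.

5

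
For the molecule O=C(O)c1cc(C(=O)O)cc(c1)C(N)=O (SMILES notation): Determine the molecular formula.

Walk through each heavy atom and fill implicit hydrogens from standard valence (C 4, N 3, O 2, S 2, halogen 1); for lowercase aromatic atoms, an aromatic c carries 1 H when it has two neighbours and 0 H with three, and aromatic n carries 0 H:
  atom 1: O, bond orders sum to 2 (valence 2) → 0 H
  atom 2: C, bond orders sum to 4 (valence 4) → 0 H
  atom 3: O, bond orders sum to 1 (valence 2) → 1 H
  atom 4: aromatic c, 3 neighbours → 0 H
  atom 5: aromatic c, 2 neighbours → 1 H
  atom 6: aromatic c, 3 neighbours → 0 H
  atom 7: C, bond orders sum to 4 (valence 4) → 0 H
  atom 8: O, bond orders sum to 2 (valence 2) → 0 H
  atom 9: O, bond orders sum to 1 (valence 2) → 1 H
  atom 10: aromatic c, 2 neighbours → 1 H
  atom 11: aromatic c, 3 neighbours → 0 H
  atom 12: aromatic c, 2 neighbours → 1 H
  atom 13: C, bond orders sum to 4 (valence 4) → 0 H
  atom 14: N, bond orders sum to 1 (valence 3) → 2 H
  atom 15: O, bond orders sum to 2 (valence 2) → 0 H
Totals → C:9, H:7, N:1, O:5.
In Hill order: C9H7NO5.

C9H7NO5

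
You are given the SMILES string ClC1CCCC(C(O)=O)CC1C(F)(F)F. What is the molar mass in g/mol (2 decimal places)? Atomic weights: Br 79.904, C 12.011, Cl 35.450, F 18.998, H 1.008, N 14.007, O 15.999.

244.64 g/mol

First, the molecular formula is C9H12ClF3O2 (counting implicit H from valence).
  C: 9 × 12.011 = 108.099
  Cl: 1 × 35.450 = 35.450
  F: 3 × 18.998 = 56.994
  H: 12 × 1.008 = 12.096
  O: 2 × 15.999 = 31.998
Sum: 9×12.011 + 1×35.450 + 3×18.998 + 12×1.008 + 2×15.999 = 244.637 → 244.64 g/mol.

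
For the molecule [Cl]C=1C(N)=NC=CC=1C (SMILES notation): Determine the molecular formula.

C6H7ClN2

Walk through each heavy atom and fill implicit hydrogens from standard valence (C 4, N 3, O 2, S 2, halogen 1):
  atom 1: Cl with explicit H count 0
  atom 2: C, bond orders sum to 4 (valence 4) → 0 H
  atom 3: C, bond orders sum to 4 (valence 4) → 0 H
  atom 4: N, bond orders sum to 1 (valence 3) → 2 H
  atom 5: N, bond orders sum to 3 (valence 3) → 0 H
  atom 6: C, bond orders sum to 3 (valence 4) → 1 H
  atom 7: C, bond orders sum to 3 (valence 4) → 1 H
  atom 8: C, bond orders sum to 4 (valence 4) → 0 H
  atom 9: C, bond orders sum to 1 (valence 4) → 3 H
Totals → C:6, H:7, Cl:1, N:2.
In Hill order: C6H7ClN2.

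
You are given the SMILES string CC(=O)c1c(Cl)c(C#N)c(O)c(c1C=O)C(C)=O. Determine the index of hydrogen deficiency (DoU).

9

Molecular formula: C12H8ClNO4.
DoU = (2C + 2 + N − H − X) / 2, where X is the halogen count and O/S are ignored.
    = (2·12 + 2 + 1 − 8 − 1) / 2 = 18 / 2 = 9.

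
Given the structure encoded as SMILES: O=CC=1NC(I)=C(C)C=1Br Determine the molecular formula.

Walk through each heavy atom and fill implicit hydrogens from standard valence (C 4, N 3, O 2, S 2, halogen 1):
  atom 1: O, bond orders sum to 2 (valence 2) → 0 H
  atom 2: C, bond orders sum to 3 (valence 4) → 1 H
  atom 3: C, bond orders sum to 4 (valence 4) → 0 H
  atom 4: N, bond orders sum to 2 (valence 3) → 1 H
  atom 5: C, bond orders sum to 4 (valence 4) → 0 H
  atom 6: I (halogen, monovalent) → 0 H
  atom 7: C, bond orders sum to 4 (valence 4) → 0 H
  atom 8: C, bond orders sum to 1 (valence 4) → 3 H
  atom 9: C, bond orders sum to 4 (valence 4) → 0 H
  atom 10: Br (halogen, monovalent) → 0 H
Totals → C:6, H:5, Br:1, I:1, N:1, O:1.
In Hill order: C6H5BrINO.

C6H5BrINO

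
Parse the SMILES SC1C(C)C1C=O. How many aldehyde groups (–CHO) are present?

1

The aldehyde motif appears at heavy-atom position 6 in the SMILES.
Other groups present: 1 thiol.
Aldehyde count: 1.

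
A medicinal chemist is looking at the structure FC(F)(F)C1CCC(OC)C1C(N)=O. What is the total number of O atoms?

2

Scan the SMILES for O atoms (remember two-letter symbols like Cl and Br are single atoms).
Oxygen count: 2.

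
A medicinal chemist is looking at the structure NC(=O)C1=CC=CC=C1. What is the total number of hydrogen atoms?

7

Walk through each heavy atom and fill implicit hydrogens from standard valence (C 4, N 3, O 2, S 2, halogen 1):
  atom 1: N, bond orders sum to 1 (valence 3) → 2 H
  atom 2: C, bond orders sum to 4 (valence 4) → 0 H
  atom 3: O, bond orders sum to 2 (valence 2) → 0 H
  atom 4: C, bond orders sum to 4 (valence 4) → 0 H
  atom 5: C, bond orders sum to 3 (valence 4) → 1 H
  atom 6: C, bond orders sum to 3 (valence 4) → 1 H
  atom 7: C, bond orders sum to 3 (valence 4) → 1 H
  atom 8: C, bond orders sum to 3 (valence 4) → 1 H
  atom 9: C, bond orders sum to 3 (valence 4) → 1 H
Total hydrogens: 7.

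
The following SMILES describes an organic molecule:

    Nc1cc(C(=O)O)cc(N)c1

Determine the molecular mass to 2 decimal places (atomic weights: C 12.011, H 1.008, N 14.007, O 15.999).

First, the molecular formula is C7H8N2O2 (counting implicit H from valence).
  C: 7 × 12.011 = 84.077
  H: 8 × 1.008 = 8.064
  N: 2 × 14.007 = 28.014
  O: 2 × 15.999 = 31.998
Sum: 7×12.011 + 8×1.008 + 2×14.007 + 2×15.999 = 152.153 → 152.15 g/mol.

152.15 g/mol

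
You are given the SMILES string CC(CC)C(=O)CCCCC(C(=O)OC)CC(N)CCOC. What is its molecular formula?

Walk through each heavy atom and fill implicit hydrogens from standard valence (C 4, N 3, O 2, S 2, halogen 1):
  atom 1: C, bond orders sum to 1 (valence 4) → 3 H
  atom 2: C, bond orders sum to 3 (valence 4) → 1 H
  atom 3: C, bond orders sum to 2 (valence 4) → 2 H
  atom 4: C, bond orders sum to 1 (valence 4) → 3 H
  atom 5: C, bond orders sum to 4 (valence 4) → 0 H
  atom 6: O, bond orders sum to 2 (valence 2) → 0 H
  atom 7: C, bond orders sum to 2 (valence 4) → 2 H
  atom 8: C, bond orders sum to 2 (valence 4) → 2 H
  atom 9: C, bond orders sum to 2 (valence 4) → 2 H
  atom 10: C, bond orders sum to 2 (valence 4) → 2 H
  atom 11: C, bond orders sum to 3 (valence 4) → 1 H
  atom 12: C, bond orders sum to 4 (valence 4) → 0 H
  atom 13: O, bond orders sum to 2 (valence 2) → 0 H
  atom 14: O, bond orders sum to 2 (valence 2) → 0 H
  atom 15: C, bond orders sum to 1 (valence 4) → 3 H
  atom 16: C, bond orders sum to 2 (valence 4) → 2 H
  atom 17: C, bond orders sum to 3 (valence 4) → 1 H
  atom 18: N, bond orders sum to 1 (valence 3) → 2 H
  atom 19: C, bond orders sum to 2 (valence 4) → 2 H
  atom 20: C, bond orders sum to 2 (valence 4) → 2 H
  atom 21: O, bond orders sum to 2 (valence 2) → 0 H
  atom 22: C, bond orders sum to 1 (valence 4) → 3 H
Totals → C:17, H:33, N:1, O:4.

C17H33NO4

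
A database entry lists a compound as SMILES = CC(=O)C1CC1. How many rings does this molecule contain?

1

In SMILES, each pair of matching ring-closure digits denotes one ring-closing bond; the number of such bonds equals the number of independent rings.
Ring-closure bonds here: 1.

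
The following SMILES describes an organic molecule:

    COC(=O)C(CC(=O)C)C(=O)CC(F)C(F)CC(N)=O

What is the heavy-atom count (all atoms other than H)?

Every atom symbol written in the SMILES (organic subset) is one heavy atom; implicit H are not written.
Heavy atoms by element → C:12, F:2, N:1, O:5.
Total: 20.

20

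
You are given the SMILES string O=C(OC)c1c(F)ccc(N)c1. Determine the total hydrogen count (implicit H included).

8

Walk through each heavy atom and fill implicit hydrogens from standard valence (C 4, N 3, O 2, S 2, halogen 1); for lowercase aromatic atoms, an aromatic c carries 1 H when it has two neighbours and 0 H with three, and aromatic n carries 0 H:
  atom 1: O, bond orders sum to 2 (valence 2) → 0 H
  atom 2: C, bond orders sum to 4 (valence 4) → 0 H
  atom 3: O, bond orders sum to 2 (valence 2) → 0 H
  atom 4: C, bond orders sum to 1 (valence 4) → 3 H
  atom 5: aromatic c, 3 neighbours → 0 H
  atom 6: aromatic c, 3 neighbours → 0 H
  atom 7: F (halogen, monovalent) → 0 H
  atom 8: aromatic c, 2 neighbours → 1 H
  atom 9: aromatic c, 2 neighbours → 1 H
  atom 10: aromatic c, 3 neighbours → 0 H
  atom 11: N, bond orders sum to 1 (valence 3) → 2 H
  atom 12: aromatic c, 2 neighbours → 1 H
Total hydrogens: 8.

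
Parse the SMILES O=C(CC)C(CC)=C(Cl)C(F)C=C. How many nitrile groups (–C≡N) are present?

Scan the SMILES for the nitrile motif — none present.
Groups that are present: 2 alkene, 1 ketone.

0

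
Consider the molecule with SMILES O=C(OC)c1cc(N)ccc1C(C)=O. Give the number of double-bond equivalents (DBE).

6

Molecular formula: C10H11NO3.
DoU = (2C + 2 + N − H − X) / 2, where X is the halogen count and O/S are ignored.
    = (2·10 + 2 + 1 − 11 − 0) / 2 = 12 / 2 = 6.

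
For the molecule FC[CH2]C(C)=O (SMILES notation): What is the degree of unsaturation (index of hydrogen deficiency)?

1

Molecular formula: C4H7FO.
DoU = (2C + 2 + N − H − X) / 2, where X is the halogen count and O/S are ignored.
    = (2·4 + 2 + 0 − 7 − 1) / 2 = 2 / 2 = 1.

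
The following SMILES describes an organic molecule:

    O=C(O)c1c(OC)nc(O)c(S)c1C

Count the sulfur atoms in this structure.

Scan the SMILES for S atoms (remember two-letter symbols like Cl and Br are single atoms).
Sulfur count: 1.

1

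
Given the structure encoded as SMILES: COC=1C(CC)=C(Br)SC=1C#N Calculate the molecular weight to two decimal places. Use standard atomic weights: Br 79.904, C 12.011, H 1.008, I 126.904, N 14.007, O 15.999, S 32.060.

First, the molecular formula is C8H8BrNOS (counting implicit H from valence).
  Br: 1 × 79.904 = 79.904
  C: 8 × 12.011 = 96.088
  H: 8 × 1.008 = 8.064
  N: 1 × 14.007 = 14.007
  O: 1 × 15.999 = 15.999
  S: 1 × 32.060 = 32.060
Sum: 1×79.904 + 8×12.011 + 8×1.008 + 1×14.007 + 1×15.999 + 1×32.060 = 246.122 → 246.12 g/mol.

246.12 g/mol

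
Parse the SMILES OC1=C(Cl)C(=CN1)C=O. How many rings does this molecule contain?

In SMILES, each pair of matching ring-closure digits denotes one ring-closing bond; the number of such bonds equals the number of independent rings.
Ring-closure bonds here: 1.

1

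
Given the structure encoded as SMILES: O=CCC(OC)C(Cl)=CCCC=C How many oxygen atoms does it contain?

Scan the SMILES for O atoms (remember two-letter symbols like Cl and Br are single atoms).
Oxygen count: 2.

2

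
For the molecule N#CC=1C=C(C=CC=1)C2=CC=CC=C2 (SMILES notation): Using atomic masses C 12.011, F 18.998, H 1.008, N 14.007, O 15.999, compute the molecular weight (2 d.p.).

179.22 g/mol

First, the molecular formula is C13H9N (counting implicit H from valence).
  C: 13 × 12.011 = 156.143
  H: 9 × 1.008 = 9.072
  N: 1 × 14.007 = 14.007
Sum: 13×12.011 + 9×1.008 + 1×14.007 = 179.222 → 179.22 g/mol.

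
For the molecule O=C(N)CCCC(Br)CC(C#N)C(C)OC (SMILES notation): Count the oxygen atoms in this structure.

2

Scan the SMILES for O atoms (remember two-letter symbols like Cl and Br are single atoms).
Oxygen count: 2.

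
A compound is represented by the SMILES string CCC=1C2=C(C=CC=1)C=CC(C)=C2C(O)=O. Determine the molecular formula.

Walk through each heavy atom and fill implicit hydrogens from standard valence (C 4, N 3, O 2, S 2, halogen 1):
  atom 1: C, bond orders sum to 1 (valence 4) → 3 H
  atom 2: C, bond orders sum to 2 (valence 4) → 2 H
  atom 3: C, bond orders sum to 4 (valence 4) → 0 H
  atom 4: C, bond orders sum to 4 (valence 4) → 0 H
  atom 5: C, bond orders sum to 4 (valence 4) → 0 H
  atom 6: C, bond orders sum to 3 (valence 4) → 1 H
  atom 7: C, bond orders sum to 3 (valence 4) → 1 H
  atom 8: C, bond orders sum to 3 (valence 4) → 1 H
  atom 9: C, bond orders sum to 3 (valence 4) → 1 H
  atom 10: C, bond orders sum to 3 (valence 4) → 1 H
  atom 11: C, bond orders sum to 4 (valence 4) → 0 H
  atom 12: C, bond orders sum to 1 (valence 4) → 3 H
  atom 13: C, bond orders sum to 4 (valence 4) → 0 H
  atom 14: C, bond orders sum to 4 (valence 4) → 0 H
  atom 15: O, bond orders sum to 1 (valence 2) → 1 H
  atom 16: O, bond orders sum to 2 (valence 2) → 0 H
Totals → C:14, H:14, O:2.

C14H14O2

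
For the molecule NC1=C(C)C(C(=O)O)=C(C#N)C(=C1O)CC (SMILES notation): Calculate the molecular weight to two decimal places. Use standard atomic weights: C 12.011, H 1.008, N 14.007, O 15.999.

First, the molecular formula is C11H12N2O3 (counting implicit H from valence).
  C: 11 × 12.011 = 132.121
  H: 12 × 1.008 = 12.096
  N: 2 × 14.007 = 28.014
  O: 3 × 15.999 = 47.997
Sum: 11×12.011 + 12×1.008 + 2×14.007 + 3×15.999 = 220.228 → 220.23 g/mol.

220.23 g/mol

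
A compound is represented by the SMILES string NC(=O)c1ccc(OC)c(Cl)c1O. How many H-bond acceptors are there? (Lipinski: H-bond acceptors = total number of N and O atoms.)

N atoms: 1; O atoms: 3.
Lipinski HBA = 1 + 3 = 4.

4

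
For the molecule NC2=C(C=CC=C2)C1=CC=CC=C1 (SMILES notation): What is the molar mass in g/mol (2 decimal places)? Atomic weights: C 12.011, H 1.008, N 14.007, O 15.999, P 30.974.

First, the molecular formula is C12H11N (counting implicit H from valence).
  C: 12 × 12.011 = 144.132
  H: 11 × 1.008 = 11.088
  N: 1 × 14.007 = 14.007
Sum: 12×12.011 + 11×1.008 + 1×14.007 = 169.227 → 169.23 g/mol.

169.23 g/mol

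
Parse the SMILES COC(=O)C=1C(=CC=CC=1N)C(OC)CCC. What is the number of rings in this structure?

In SMILES, each pair of matching ring-closure digits denotes one ring-closing bond; the number of such bonds equals the number of independent rings.
Ring-closure bonds here: 1.

1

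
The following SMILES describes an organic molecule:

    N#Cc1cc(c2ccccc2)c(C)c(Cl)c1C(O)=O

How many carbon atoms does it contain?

Count every carbon token in the SMILES (each C, including those in ring-closure positions and inside branches).
Carbon count: 15.

15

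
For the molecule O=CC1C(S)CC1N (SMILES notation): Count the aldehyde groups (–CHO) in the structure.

The aldehyde motif appears at heavy-atom position 2 in the SMILES.
Other groups present: 1 primary amine, 1 thiol.
Aldehyde count: 1.

1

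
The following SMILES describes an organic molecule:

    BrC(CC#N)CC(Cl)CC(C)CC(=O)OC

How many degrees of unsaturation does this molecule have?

Degree of unsaturation = (number of rings) + (number of π bonds).
Ring closures in the SMILES: 0.
π bonds: 1 double bond (each 1 DoU), 1 triple bond (each 2 DoU) → 3 DoU from unsaturation.
Total DoU = 0 + 3 = 3.

3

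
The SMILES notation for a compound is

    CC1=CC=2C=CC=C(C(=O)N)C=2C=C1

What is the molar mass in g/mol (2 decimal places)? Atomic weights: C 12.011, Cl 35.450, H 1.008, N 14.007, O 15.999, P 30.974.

First, the molecular formula is C12H11NO (counting implicit H from valence).
  C: 12 × 12.011 = 144.132
  H: 11 × 1.008 = 11.088
  N: 1 × 14.007 = 14.007
  O: 1 × 15.999 = 15.999
Sum: 12×12.011 + 11×1.008 + 1×14.007 + 1×15.999 = 185.226 → 185.23 g/mol.

185.23 g/mol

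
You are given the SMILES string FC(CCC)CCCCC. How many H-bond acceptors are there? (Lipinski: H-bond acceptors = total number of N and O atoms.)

0

N atoms: 0; O atoms: 0.
Lipinski HBA = 0 + 0 = 0.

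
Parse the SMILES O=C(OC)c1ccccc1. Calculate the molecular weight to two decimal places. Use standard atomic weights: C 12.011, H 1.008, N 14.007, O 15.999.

136.15 g/mol

First, the molecular formula is C8H8O2 (counting implicit H from valence).
  C: 8 × 12.011 = 96.088
  H: 8 × 1.008 = 8.064
  O: 2 × 15.999 = 31.998
Sum: 8×12.011 + 8×1.008 + 2×15.999 = 136.150 → 136.15 g/mol.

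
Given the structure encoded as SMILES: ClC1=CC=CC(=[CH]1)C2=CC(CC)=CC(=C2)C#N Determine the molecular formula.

C15H12ClN

Walk through each heavy atom and fill implicit hydrogens from standard valence (C 4, N 3, O 2, S 2, halogen 1):
  atom 1: Cl (halogen, monovalent) → 0 H
  atom 2: C, bond orders sum to 4 (valence 4) → 0 H
  atom 3: C, bond orders sum to 3 (valence 4) → 1 H
  atom 4: C, bond orders sum to 3 (valence 4) → 1 H
  atom 5: C, bond orders sum to 3 (valence 4) → 1 H
  atom 6: C, bond orders sum to 4 (valence 4) → 0 H
  atom 7: C with explicit H count 1
  atom 8: C, bond orders sum to 4 (valence 4) → 0 H
  atom 9: C, bond orders sum to 3 (valence 4) → 1 H
  atom 10: C, bond orders sum to 4 (valence 4) → 0 H
  atom 11: C, bond orders sum to 2 (valence 4) → 2 H
  atom 12: C, bond orders sum to 1 (valence 4) → 3 H
  atom 13: C, bond orders sum to 3 (valence 4) → 1 H
  atom 14: C, bond orders sum to 4 (valence 4) → 0 H
  atom 15: C, bond orders sum to 3 (valence 4) → 1 H
  atom 16: C, bond orders sum to 4 (valence 4) → 0 H
  atom 17: N, bond orders sum to 3 (valence 3) → 0 H
Totals → C:15, H:12, Cl:1, N:1.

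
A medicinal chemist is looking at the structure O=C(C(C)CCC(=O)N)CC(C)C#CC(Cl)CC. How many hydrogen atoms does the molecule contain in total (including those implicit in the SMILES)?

Walk through each heavy atom and fill implicit hydrogens from standard valence (C 4, N 3, O 2, S 2, halogen 1):
  atom 1: O, bond orders sum to 2 (valence 2) → 0 H
  atom 2: C, bond orders sum to 4 (valence 4) → 0 H
  atom 3: C, bond orders sum to 3 (valence 4) → 1 H
  atom 4: C, bond orders sum to 1 (valence 4) → 3 H
  atom 5: C, bond orders sum to 2 (valence 4) → 2 H
  atom 6: C, bond orders sum to 2 (valence 4) → 2 H
  atom 7: C, bond orders sum to 4 (valence 4) → 0 H
  atom 8: O, bond orders sum to 2 (valence 2) → 0 H
  atom 9: N, bond orders sum to 1 (valence 3) → 2 H
  atom 10: C, bond orders sum to 2 (valence 4) → 2 H
  atom 11: C, bond orders sum to 3 (valence 4) → 1 H
  atom 12: C, bond orders sum to 1 (valence 4) → 3 H
  atom 13: C, bond orders sum to 4 (valence 4) → 0 H
  atom 14: C, bond orders sum to 4 (valence 4) → 0 H
  atom 15: C, bond orders sum to 3 (valence 4) → 1 H
  atom 16: Cl (halogen, monovalent) → 0 H
  atom 17: C, bond orders sum to 2 (valence 4) → 2 H
  atom 18: C, bond orders sum to 1 (valence 4) → 3 H
Total hydrogens: 22.

22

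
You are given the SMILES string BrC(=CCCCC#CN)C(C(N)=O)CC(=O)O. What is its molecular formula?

C11H15BrN2O3

Walk through each heavy atom and fill implicit hydrogens from standard valence (C 4, N 3, O 2, S 2, halogen 1):
  atom 1: Br (halogen, monovalent) → 0 H
  atom 2: C, bond orders sum to 4 (valence 4) → 0 H
  atom 3: C, bond orders sum to 3 (valence 4) → 1 H
  atom 4: C, bond orders sum to 2 (valence 4) → 2 H
  atom 5: C, bond orders sum to 2 (valence 4) → 2 H
  atom 6: C, bond orders sum to 2 (valence 4) → 2 H
  atom 7: C, bond orders sum to 4 (valence 4) → 0 H
  atom 8: C, bond orders sum to 4 (valence 4) → 0 H
  atom 9: N, bond orders sum to 1 (valence 3) → 2 H
  atom 10: C, bond orders sum to 3 (valence 4) → 1 H
  atom 11: C, bond orders sum to 4 (valence 4) → 0 H
  atom 12: N, bond orders sum to 1 (valence 3) → 2 H
  atom 13: O, bond orders sum to 2 (valence 2) → 0 H
  atom 14: C, bond orders sum to 2 (valence 4) → 2 H
  atom 15: C, bond orders sum to 4 (valence 4) → 0 H
  atom 16: O, bond orders sum to 2 (valence 2) → 0 H
  atom 17: O, bond orders sum to 1 (valence 2) → 1 H
Totals → C:11, H:15, Br:1, N:2, O:3.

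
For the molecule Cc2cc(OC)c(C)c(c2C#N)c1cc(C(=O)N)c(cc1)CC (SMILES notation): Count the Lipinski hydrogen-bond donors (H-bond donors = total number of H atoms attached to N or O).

2

Donors: find every N or O and count the H atoms it carries.
  atom 5 (O): bond orders sum to 2 → 0 H
  atom 12 (N): bond orders sum to 3 → 0 H
  atom 17 (O): bond orders sum to 2 → 0 H
  atom 18 (N): bond orders sum to 1 → 2 H
Lipinski HBD = 2.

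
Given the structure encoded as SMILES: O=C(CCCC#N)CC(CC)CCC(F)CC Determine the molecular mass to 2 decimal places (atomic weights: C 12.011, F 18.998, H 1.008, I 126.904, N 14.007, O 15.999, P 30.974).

First, the molecular formula is C14H24FNO (counting implicit H from valence).
  C: 14 × 12.011 = 168.154
  F: 1 × 18.998 = 18.998
  H: 24 × 1.008 = 24.192
  N: 1 × 14.007 = 14.007
  O: 1 × 15.999 = 15.999
Sum: 14×12.011 + 1×18.998 + 24×1.008 + 1×14.007 + 1×15.999 = 241.350 → 241.35 g/mol.

241.35 g/mol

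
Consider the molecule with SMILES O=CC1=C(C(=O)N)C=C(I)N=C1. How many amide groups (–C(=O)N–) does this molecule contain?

1

The amide motif appears at heavy-atom position 5 in the SMILES.
Other groups present: 1 aldehyde.
Amide count: 1.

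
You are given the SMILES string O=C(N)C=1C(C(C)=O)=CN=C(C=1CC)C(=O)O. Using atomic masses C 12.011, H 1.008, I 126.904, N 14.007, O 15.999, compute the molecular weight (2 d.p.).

236.23 g/mol

First, the molecular formula is C11H12N2O4 (counting implicit H from valence).
  C: 11 × 12.011 = 132.121
  H: 12 × 1.008 = 12.096
  N: 2 × 14.007 = 28.014
  O: 4 × 15.999 = 63.996
Sum: 11×12.011 + 12×1.008 + 2×14.007 + 4×15.999 = 236.227 → 236.23 g/mol.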